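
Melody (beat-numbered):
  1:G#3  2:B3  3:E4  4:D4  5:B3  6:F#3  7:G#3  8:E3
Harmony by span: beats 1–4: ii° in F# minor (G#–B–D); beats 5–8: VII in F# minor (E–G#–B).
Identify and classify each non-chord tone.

E4 (beat 3) — appoggiatura; F#3 (beat 6) — appoggiatura.

The harmony at that moment is G# diminished triad (G#, B, D); E4 is not a chord tone.
It is approached by leap up from B3 and left by step down to D4.
Leap in, step out — an appoggiatura.
The harmony at that moment is E major triad (E, G#, B); F#3 is not a chord tone.
It is approached by leap down from B3 and left by step up to G#3.
Leap in, step out — an appoggiatura.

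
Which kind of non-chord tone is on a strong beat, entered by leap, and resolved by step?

Approach: by leap. Departure: by step. Metric position: strong.
Leap in, step out, in a metrically strong position — an appoggiatura. (It is the mirror image of the escape tone, which steps in and leaps out from a weak position.)

Appoggiatura.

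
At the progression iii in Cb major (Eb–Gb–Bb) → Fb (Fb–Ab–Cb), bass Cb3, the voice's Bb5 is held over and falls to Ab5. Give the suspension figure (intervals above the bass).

7–6 suspension.

At the second chord the bass is Cb3. The suspended Bb5 lies a seventh above the bass; after resolving down by step to Ab5, the interval above the bass becomes a sixth.
Suspension figures are named by those two intervals: 7–6.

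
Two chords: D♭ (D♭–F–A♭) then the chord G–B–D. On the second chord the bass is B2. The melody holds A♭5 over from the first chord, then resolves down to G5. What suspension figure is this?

At the second chord the bass is B2. The suspended A♭5 lies a seventh above the bass; after resolving down by step to G5, the interval above the bass becomes a sixth.
Suspension figures are named by those two intervals: 7–6.

7–6 suspension.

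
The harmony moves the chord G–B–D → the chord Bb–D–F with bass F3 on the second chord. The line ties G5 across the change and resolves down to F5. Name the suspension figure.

At the second chord the bass is F3. The suspended G5 lies a ninth above the bass; after resolving down by step to F5, the interval above the bass becomes an octave.
Suspension figures are named by those two intervals: 9–8.

9–8 suspension.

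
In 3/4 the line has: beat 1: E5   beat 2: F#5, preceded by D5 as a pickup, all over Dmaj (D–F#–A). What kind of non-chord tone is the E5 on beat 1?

Passing tone.

The harmony at that moment is D major triad (D, F#, A); E5 is not a chord tone.
It is approached by step up from D5 and left by step up to F#5.
Step in, step out in the same direction — a passing tone.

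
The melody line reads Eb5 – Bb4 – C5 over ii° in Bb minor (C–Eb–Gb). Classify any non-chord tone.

The harmony at that moment is C diminished triad (C, Eb, Gb); Bb4 is not a chord tone.
It is approached by leap down from Eb5 and left by step up to C5.
Leap in, step out — an appoggiatura.

Bb4 is an appoggiatura.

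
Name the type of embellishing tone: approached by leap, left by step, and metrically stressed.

Appoggiatura.

Approach: by leap. Departure: by step. Metric position: strong.
Leap in, step out, in a metrically strong position — an appoggiatura. (It is the mirror image of the escape tone, which steps in and leaps out from a weak position.)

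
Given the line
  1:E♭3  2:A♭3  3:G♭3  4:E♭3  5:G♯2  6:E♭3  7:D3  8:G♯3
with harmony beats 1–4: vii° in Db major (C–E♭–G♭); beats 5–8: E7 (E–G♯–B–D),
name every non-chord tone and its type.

A♭3 (beat 2) — appoggiatura; E♭3 (beat 6) — appoggiatura.

The harmony at that moment is C diminished triad (C, E♭, G♭); A♭3 is not a chord tone.
It is approached by leap up from E♭3 and left by step down to G♭3.
Leap in, step out — an appoggiatura.
The harmony at that moment is E dominant seventh chord (E, G♯, B, D); E♭3 is not a chord tone.
It is approached by leap up from G♯2 and left by step down to D3.
Leap in, step out — an appoggiatura.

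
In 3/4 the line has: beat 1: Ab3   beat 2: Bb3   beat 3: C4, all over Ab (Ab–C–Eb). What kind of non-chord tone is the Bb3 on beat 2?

Passing tone.

The harmony at that moment is Ab major triad (Ab, C, Eb); Bb3 is not a chord tone.
It is approached by step up from Ab3 and left by step up to C4.
Step in, step out in the same direction — a passing tone.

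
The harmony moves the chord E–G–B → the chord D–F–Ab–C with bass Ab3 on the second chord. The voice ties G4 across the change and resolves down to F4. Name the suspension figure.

At the second chord the bass is Ab3. The suspended G4 lies a seventh above the bass; after resolving down by step to F4, the interval above the bass becomes a sixth.
Suspension figures are named by those two intervals: 7–6.

7–6 suspension.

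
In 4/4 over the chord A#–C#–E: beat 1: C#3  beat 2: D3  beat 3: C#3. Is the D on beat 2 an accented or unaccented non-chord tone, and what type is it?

The harmony at that moment is A# diminished triad (A#, C#, E); D3 is not a chord tone.
It is approached by step up from C#3 and left by step down to C#3.
Step away and step back to the same note — a neighbor tone (upper neighbor).
It falls on a weak beat, so it is unaccented.

Unaccented neighbor tone.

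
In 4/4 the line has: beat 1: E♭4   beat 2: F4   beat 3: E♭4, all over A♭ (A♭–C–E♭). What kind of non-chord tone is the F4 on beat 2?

The harmony at that moment is A♭ major triad (A♭, C, E♭); F4 is not a chord tone.
It is approached by step up from E♭4 and left by step down to E♭4.
Step away and step back to the same note — a neighbor tone (upper neighbor).

Upper neighbor tone.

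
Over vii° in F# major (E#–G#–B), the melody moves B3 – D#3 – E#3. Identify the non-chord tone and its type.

D#3 is an appoggiatura.

The harmony at that moment is E# diminished triad (E#, G#, B); D#3 is not a chord tone.
It is approached by leap down from B3 and left by step up to E#3.
Leap in, step out — an appoggiatura.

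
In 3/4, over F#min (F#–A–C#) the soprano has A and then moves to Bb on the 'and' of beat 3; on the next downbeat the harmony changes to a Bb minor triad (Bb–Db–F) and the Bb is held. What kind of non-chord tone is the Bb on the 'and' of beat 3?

Anticipation.

The harmony at that moment is F# minor triad (F#, A, C#); Bb is not a chord tone.
It is approached by step up from A and then sustained as the same pitch into the next harmony.
Arriving early and becoming a chord tone when the harmony changes — an anticipation.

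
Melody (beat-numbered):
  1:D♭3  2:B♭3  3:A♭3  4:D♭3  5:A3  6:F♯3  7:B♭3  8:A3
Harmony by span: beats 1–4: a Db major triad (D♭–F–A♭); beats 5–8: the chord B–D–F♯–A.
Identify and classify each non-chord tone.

The harmony at that moment is D♭ major triad (D♭, F, A♭); B♭3 is not a chord tone.
It is approached by leap up from D♭3 and left by step down to A♭3.
Leap in, step out — an appoggiatura.
The harmony at that moment is B minor seventh chord (B, D, F♯, A); B♭3 is not a chord tone.
It is approached by leap up from F♯3 and left by step down to A3.
Leap in, step out — an appoggiatura.

B♭3 (beat 2) — appoggiatura; B♭3 (beat 7) — appoggiatura.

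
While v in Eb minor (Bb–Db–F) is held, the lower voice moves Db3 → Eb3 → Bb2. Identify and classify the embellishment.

Eb3 is an escape tone.

The harmony at that moment is Bb minor triad (Bb, Db, F); Eb3 is not a chord tone.
It is approached by step up from Db3 and left by leap down to Bb2.
Step in, leap out — an escape tone.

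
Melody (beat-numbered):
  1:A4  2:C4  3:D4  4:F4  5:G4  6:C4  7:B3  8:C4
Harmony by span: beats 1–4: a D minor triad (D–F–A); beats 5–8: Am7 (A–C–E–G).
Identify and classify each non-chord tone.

C4 (beat 2) — appoggiatura; B3 (beat 7) — neighbor tone.

The harmony at that moment is D minor triad (D, F, A); C4 is not a chord tone.
It is approached by leap down from A4 and left by step up to D4.
Leap in, step out — an appoggiatura.
The harmony at that moment is A minor seventh chord (A, C, E, G); B3 is not a chord tone.
It is approached by step down from C4 and left by step up to C4.
Step away and step back to the same note — a neighbor tone (lower neighbor).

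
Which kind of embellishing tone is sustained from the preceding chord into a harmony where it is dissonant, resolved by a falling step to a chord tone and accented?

Suspension.

Approach: by preparation — the pitch is first a chord tone, then held (tied or repeated) while the harmony changes under it. Departure: down by step. Metric position: strong.
A prepared dissonance that resolves downward by step — a suspension. (The same figure resolving upward would be a retardation.)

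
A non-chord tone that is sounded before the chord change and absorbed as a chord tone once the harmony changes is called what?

Anticipation.

Approach: ahead of the chord change (typically by step), so it is dissonant against the current harmony. Departure: none — the same pitch is restated or held and is a chord tone of the new harmony.
Dissonant first, consonant once the harmony catches up: the note simply arrives early — an anticipation. (The reverse timing, consonant first and dissonant after the change, would be a suspension or retardation.)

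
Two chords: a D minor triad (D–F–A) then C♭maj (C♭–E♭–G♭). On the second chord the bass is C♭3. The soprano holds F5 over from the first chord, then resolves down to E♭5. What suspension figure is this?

4–3 suspension.

At the second chord the bass is C♭3. The suspended F5 lies a fourth above the bass; after resolving down by step to E♭5, the interval above the bass becomes a third.
Suspension figures are named by those two intervals: 4–3.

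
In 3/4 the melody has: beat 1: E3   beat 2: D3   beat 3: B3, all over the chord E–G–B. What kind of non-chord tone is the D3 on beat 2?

The harmony at that moment is E minor triad (E, G, B); D3 is not a chord tone.
It is approached by step down from E3 and left by leap up to B3.
Step in, leap out, on a weak beat — an escape tone.

Escape tone.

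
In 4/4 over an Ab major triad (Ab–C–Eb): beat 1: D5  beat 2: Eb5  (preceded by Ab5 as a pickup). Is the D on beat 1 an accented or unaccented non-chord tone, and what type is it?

The harmony at that moment is Ab major triad (Ab, C, Eb); D5 is not a chord tone.
It is approached by leap down from Ab5 and left by step up to Eb5.
Leap in, step out — an appoggiatura.
It falls on the downbeat, so it is accented.

Accented appoggiatura.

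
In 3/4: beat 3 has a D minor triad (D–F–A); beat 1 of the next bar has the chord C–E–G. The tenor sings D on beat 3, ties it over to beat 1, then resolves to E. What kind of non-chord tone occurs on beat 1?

Retardation.

The harmony at that moment is C major triad (C, E, G); D is not a chord tone.
It is held over (the same pitch as the preceding D) and left by step up to E.
Held over from the previous chord and resolving up by step — a retardation.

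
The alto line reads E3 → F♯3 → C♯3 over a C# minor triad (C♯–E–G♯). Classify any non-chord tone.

The harmony at that moment is C♯ minor triad (C♯, E, G♯); F♯3 is not a chord tone.
It is approached by step up from E3 and left by leap down to C♯3.
Step in, leap out — an escape tone.

F♯3 is an escape tone.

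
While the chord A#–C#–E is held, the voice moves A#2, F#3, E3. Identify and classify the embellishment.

F#3 is an appoggiatura.

The harmony at that moment is A# diminished triad (A#, C#, E); F#3 is not a chord tone.
It is approached by leap up from A#2 and left by step down to E3.
Leap in, step out — an appoggiatura.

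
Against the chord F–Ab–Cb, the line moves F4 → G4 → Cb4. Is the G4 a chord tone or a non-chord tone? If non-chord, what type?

Non-chord tone — an escape tone.

The harmony at that moment is F diminished triad (F, Ab, Cb); G4 is not a chord tone.
It is approached by step up from F4 and left by leap down to Cb4.
Step in, leap out — an escape tone.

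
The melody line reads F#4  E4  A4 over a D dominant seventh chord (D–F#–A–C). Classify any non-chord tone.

The harmony at that moment is D dominant seventh chord (D, F#, A, C); E4 is not a chord tone.
It is approached by step down from F#4 and left by leap up to A4.
Step in, leap out — an escape tone.

E4 is an escape tone.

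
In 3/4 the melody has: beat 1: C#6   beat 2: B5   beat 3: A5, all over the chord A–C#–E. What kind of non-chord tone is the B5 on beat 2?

Passing tone.

The harmony at that moment is A major triad (A, C#, E); B5 is not a chord tone.
It is approached by step down from C#6 and left by step down to A5.
Step in, step out in the same direction — a passing tone.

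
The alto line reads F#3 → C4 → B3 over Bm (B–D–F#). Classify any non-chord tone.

The harmony at that moment is B minor triad (B, D, F#); C4 is not a chord tone.
It is approached by leap up from F#3 and left by step down to B3.
Leap in, step out — an appoggiatura.

C4 is an appoggiatura.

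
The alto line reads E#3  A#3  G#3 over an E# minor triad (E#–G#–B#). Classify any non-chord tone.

The harmony at that moment is E# minor triad (E#, G#, B#); A#3 is not a chord tone.
It is approached by leap up from E#3 and left by step down to G#3.
Leap in, step out — an appoggiatura.

A#3 is an appoggiatura.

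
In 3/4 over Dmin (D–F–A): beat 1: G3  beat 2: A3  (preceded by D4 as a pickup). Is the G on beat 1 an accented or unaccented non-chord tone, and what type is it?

The harmony at that moment is D minor triad (D, F, A); G3 is not a chord tone.
It is approached by leap down from D4 and left by step up to A3.
Leap in, step out — an appoggiatura.
It falls on the downbeat, so it is accented.

Accented appoggiatura.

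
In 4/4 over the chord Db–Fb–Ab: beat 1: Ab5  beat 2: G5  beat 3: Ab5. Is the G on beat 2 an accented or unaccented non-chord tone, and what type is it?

Unaccented neighbor tone.

The harmony at that moment is Db minor triad (Db, Fb, Ab); G5 is not a chord tone.
It is approached by step down from Ab5 and left by step up to Ab5.
Step away and step back to the same note — a neighbor tone (lower neighbor).
It falls on a weak beat, so it is unaccented.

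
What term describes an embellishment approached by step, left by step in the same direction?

Approach: by step. Departure: by step, continuing in the same direction.
Stepwise on both sides with no change of direction means the note fills in the space between two different chord tones — a passing tone. (Had it turned back to its starting note it would be a neighbor tone instead.)

Passing tone.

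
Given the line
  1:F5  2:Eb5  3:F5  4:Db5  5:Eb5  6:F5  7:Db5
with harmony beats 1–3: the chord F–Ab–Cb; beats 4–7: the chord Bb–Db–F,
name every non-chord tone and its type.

Eb5 (beat 2) — neighbor tone; Eb5 (beat 5) — passing tone.

The harmony at that moment is F diminished triad (F, Ab, Cb); Eb5 is not a chord tone.
It is approached by step down from F5 and left by step up to F5.
Step away and step back to the same note — a neighbor tone (lower neighbor).
The harmony at that moment is Bb minor triad (Bb, Db, F); Eb5 is not a chord tone.
It is approached by step up from Db5 and left by step up to F5.
Step in, step out in the same direction — a passing tone.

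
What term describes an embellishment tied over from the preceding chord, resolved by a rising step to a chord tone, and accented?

Approach: by preparation — the pitch is first a chord tone, then held (tied or repeated) while the harmony changes under it. Departure: up by step. Metric position: strong.
A prepared dissonance that resolves upward by step — a retardation. (The same figure resolving downward would be a suspension.)

Retardation.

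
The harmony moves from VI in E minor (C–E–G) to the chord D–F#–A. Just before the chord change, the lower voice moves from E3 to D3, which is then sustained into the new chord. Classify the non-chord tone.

The harmony at that moment is C major triad (C, E, G); D3 is not a chord tone.
It is approached by step down from E3 and then sustained as the same pitch into the next harmony.
Arriving early and becoming a chord tone when the harmony changes — an anticipation.

D3 is an anticipation.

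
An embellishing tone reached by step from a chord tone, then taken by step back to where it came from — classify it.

Neighbor tone.

Approach: by step. Departure: by step in the opposite direction, back to the starting pitch.
Stepwise on both sides but reversing to return to the same chord tone — a neighbor tone. (Had it continued onward in the same direction it would be a passing tone instead.)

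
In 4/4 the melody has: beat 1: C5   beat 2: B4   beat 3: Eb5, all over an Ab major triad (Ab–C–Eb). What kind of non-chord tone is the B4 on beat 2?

Escape tone.

The harmony at that moment is Ab major triad (Ab, C, Eb); B4 is not a chord tone.
It is approached by step down from C5 and left by leap up to Eb5.
Step in, leap out, on a weak beat — an escape tone.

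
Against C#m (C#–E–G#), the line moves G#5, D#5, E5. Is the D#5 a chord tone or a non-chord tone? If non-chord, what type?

Non-chord tone — an appoggiatura.

The harmony at that moment is C# minor triad (C#, E, G#); D#5 is not a chord tone.
It is approached by leap down from G#5 and left by step up to E5.
Leap in, step out — an appoggiatura.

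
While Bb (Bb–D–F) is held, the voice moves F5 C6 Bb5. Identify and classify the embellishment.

C6 is an appoggiatura.

The harmony at that moment is Bb major triad (Bb, D, F); C6 is not a chord tone.
It is approached by leap up from F5 and left by step down to Bb5.
Leap in, step out — an appoggiatura.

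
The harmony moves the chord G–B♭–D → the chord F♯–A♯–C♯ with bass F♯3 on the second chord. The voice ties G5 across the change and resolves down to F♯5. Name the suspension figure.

9–8 suspension.

At the second chord the bass is F♯3. The suspended G5 lies a ninth above the bass; after resolving down by step to F♯5, the interval above the bass becomes an octave.
Suspension figures are named by those two intervals: 9–8.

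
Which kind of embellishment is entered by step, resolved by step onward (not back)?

Approach: by step. Departure: by step, continuing in the same direction.
Stepwise on both sides with no change of direction means the note fills in the space between two different chord tones — a passing tone. (Had it turned back to its starting note it would be a neighbor tone instead.)

Passing tone.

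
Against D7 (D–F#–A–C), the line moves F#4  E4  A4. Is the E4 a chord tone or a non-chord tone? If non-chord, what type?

The harmony at that moment is D dominant seventh chord (D, F#, A, C); E4 is not a chord tone.
It is approached by step down from F#4 and left by leap up to A4.
Step in, leap out — an escape tone.

Non-chord tone — an escape tone.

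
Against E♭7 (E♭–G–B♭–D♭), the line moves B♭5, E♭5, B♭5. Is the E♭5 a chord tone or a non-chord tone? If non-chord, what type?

Chord tone (the root of Eb dominant seventh chord).

Eb dominant seventh chord contains E♭, G, B♭, D♭; E♭ is the root, so it is a chord tone.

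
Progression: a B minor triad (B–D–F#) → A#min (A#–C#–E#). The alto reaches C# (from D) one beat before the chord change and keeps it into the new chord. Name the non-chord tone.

The harmony at that moment is B minor triad (B, D, F#); C# is not a chord tone.
It is approached by step down from D and then sustained as the same pitch into the next harmony.
Arriving early and becoming a chord tone when the harmony changes — an anticipation.

C# is an anticipation.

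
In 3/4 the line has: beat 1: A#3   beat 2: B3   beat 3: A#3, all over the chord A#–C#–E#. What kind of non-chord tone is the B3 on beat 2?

The harmony at that moment is A# minor triad (A#, C#, E#); B3 is not a chord tone.
It is approached by step up from A#3 and left by step down to A#3.
Step away and step back to the same note — a neighbor tone (upper neighbor).

Upper neighbor tone.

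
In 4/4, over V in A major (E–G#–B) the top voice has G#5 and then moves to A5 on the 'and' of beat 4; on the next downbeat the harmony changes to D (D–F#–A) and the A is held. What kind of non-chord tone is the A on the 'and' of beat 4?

Anticipation.

The harmony at that moment is E major triad (E, G#, B); A5 is not a chord tone.
It is approached by step up from G#5 and then sustained as the same pitch into the next harmony.
Arriving early and becoming a chord tone when the harmony changes — an anticipation.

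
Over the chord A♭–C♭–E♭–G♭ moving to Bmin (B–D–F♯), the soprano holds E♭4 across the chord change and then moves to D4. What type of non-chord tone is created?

The harmony at that moment is B minor triad (B, D, F♯); E♭4 is not a chord tone.
It is held over (the same pitch as the preceding E♭4) and left by step down to D4.
Held over from the previous chord and resolving down by step — a suspension.

E♭4 is a suspension.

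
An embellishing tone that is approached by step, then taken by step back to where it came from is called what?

Neighbor tone.

Approach: by step. Departure: by step in the opposite direction, back to the starting pitch.
Stepwise on both sides but reversing to return to the same chord tone — a neighbor tone. (Had it continued onward in the same direction it would be a passing tone instead.)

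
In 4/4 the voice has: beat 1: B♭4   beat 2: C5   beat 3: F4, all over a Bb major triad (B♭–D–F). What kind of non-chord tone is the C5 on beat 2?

Escape tone.

The harmony at that moment is B♭ major triad (B♭, D, F); C5 is not a chord tone.
It is approached by step up from B♭4 and left by leap down to F4.
Step in, leap out, on a weak beat — an escape tone.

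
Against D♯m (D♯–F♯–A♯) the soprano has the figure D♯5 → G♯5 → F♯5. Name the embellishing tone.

G♯5 is an appoggiatura.

The harmony at that moment is D♯ minor triad (D♯, F♯, A♯); G♯5 is not a chord tone.
It is approached by leap up from D♯5 and left by step down to F♯5.
Leap in, step out — an appoggiatura.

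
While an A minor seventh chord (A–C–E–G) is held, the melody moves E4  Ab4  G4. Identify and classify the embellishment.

Ab4 is an appoggiatura.

The harmony at that moment is A minor seventh chord (A, C, E, G); Ab4 is not a chord tone.
It is approached by leap up from E4 and left by step down to G4.
Leap in, step out — an appoggiatura.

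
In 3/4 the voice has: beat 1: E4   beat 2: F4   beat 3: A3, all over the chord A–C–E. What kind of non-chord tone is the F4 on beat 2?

The harmony at that moment is A minor triad (A, C, E); F4 is not a chord tone.
It is approached by step up from E4 and left by leap down to A3.
Step in, leap out, on a weak beat — an escape tone.

Escape tone.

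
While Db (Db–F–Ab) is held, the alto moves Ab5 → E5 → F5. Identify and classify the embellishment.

The harmony at that moment is Db major triad (Db, F, Ab); E5 is not a chord tone.
It is approached by leap down from Ab5 and left by step up to F5.
Leap in, step out — an appoggiatura.

E5 is an appoggiatura.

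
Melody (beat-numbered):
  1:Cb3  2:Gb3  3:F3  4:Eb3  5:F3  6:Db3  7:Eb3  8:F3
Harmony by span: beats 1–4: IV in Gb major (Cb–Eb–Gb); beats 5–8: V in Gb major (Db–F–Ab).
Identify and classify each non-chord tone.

The harmony at that moment is Cb major triad (Cb, Eb, Gb); F3 is not a chord tone.
It is approached by step down from Gb3 and left by step down to Eb3.
Step in, step out in the same direction — a passing tone.
The harmony at that moment is Db major triad (Db, F, Ab); Eb3 is not a chord tone.
It is approached by step up from Db3 and left by step up to F3.
Step in, step out in the same direction — a passing tone.

F3 (beat 3) — passing tone; Eb3 (beat 7) — passing tone.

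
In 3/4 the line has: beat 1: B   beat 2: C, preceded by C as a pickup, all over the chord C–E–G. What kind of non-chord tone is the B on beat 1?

The harmony at that moment is C major triad (C, E, G); B is not a chord tone.
It is approached by step down from C and left by step up to C.
Step away and step back to the same note — a neighbor tone (lower neighbor).

Lower neighbor tone.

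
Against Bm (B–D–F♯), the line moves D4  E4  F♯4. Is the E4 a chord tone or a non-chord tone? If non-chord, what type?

Non-chord tone — a passing tone.

The harmony at that moment is B minor triad (B, D, F♯); E4 is not a chord tone.
It is approached by step up from D4 and left by step up to F♯4.
Step in, step out in the same direction — a passing tone.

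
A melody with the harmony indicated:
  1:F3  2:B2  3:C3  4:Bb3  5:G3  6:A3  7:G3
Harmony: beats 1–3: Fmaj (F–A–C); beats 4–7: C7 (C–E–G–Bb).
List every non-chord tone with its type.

The harmony at that moment is F major triad (F, A, C); B2 is not a chord tone.
It is approached by leap down from F3 and left by step up to C3.
Leap in, step out — an appoggiatura.
The harmony at that moment is C dominant seventh chord (C, E, G, Bb); A3 is not a chord tone.
It is approached by step up from G3 and left by step down to G3.
Step away and step back to the same note — a neighbor tone (upper neighbor).

B2 (beat 2) — appoggiatura; A3 (beat 6) — neighbor tone.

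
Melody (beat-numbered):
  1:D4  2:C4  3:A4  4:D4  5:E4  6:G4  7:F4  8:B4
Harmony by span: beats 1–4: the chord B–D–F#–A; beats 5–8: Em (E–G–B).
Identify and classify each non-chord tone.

C4 (beat 2) — escape tone; F4 (beat 7) — escape tone.

The harmony at that moment is B minor seventh chord (B, D, F#, A); C4 is not a chord tone.
It is approached by step down from D4 and left by leap up to A4.
Step in, leap out — an escape tone.
The harmony at that moment is E minor triad (E, G, B); F4 is not a chord tone.
It is approached by step down from G4 and left by leap up to B4.
Step in, leap out — an escape tone.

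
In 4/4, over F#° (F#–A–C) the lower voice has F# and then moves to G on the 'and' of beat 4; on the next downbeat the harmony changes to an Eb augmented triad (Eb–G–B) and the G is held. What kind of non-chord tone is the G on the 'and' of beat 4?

The harmony at that moment is F# diminished triad (F#, A, C); G is not a chord tone.
It is approached by step up from F# and then sustained as the same pitch into the next harmony.
Arriving early and becoming a chord tone when the harmony changes — an anticipation.

Anticipation.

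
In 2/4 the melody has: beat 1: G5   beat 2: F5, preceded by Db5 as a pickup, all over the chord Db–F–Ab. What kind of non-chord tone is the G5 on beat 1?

Appoggiatura.

The harmony at that moment is Db major triad (Db, F, Ab); G5 is not a chord tone.
It is approached by leap up from Db5 and left by step down to F5.
Leap in, step out, metrically accented — an appoggiatura.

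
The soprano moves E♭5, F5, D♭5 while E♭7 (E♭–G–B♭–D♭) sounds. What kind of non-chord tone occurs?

The harmony at that moment is E♭ dominant seventh chord (E♭, G, B♭, D♭); F5 is not a chord tone.
It is approached by step up from E♭5 and left by leap down to D♭5.
Step in, leap out — an escape tone.

F5 is an escape tone.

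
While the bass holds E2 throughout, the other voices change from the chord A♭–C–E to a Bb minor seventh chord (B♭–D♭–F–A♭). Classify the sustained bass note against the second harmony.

The harmony at that moment is B♭ minor seventh chord (B♭, D♭, F, A♭); E2 is not a chord tone.
It is held over (the same pitch as the preceding E2) and then sustained as the same pitch into the next harmony.
Sustained through a change of harmony — a pedal tone.

Pedal tone (pedal point).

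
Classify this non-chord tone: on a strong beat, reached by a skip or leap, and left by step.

Appoggiatura.

Approach: by leap. Departure: by step. Metric position: strong.
Leap in, step out, in a metrically strong position — an appoggiatura. (It is the mirror image of the escape tone, which steps in and leaps out from a weak position.)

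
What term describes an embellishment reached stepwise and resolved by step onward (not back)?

Approach: by step. Departure: by step, continuing in the same direction.
Stepwise on both sides with no change of direction means the note fills in the space between two different chord tones — a passing tone. (Had it turned back to its starting note it would be a neighbor tone instead.)

Passing tone.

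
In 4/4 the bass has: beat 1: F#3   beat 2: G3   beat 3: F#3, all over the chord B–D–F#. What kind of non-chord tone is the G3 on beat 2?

The harmony at that moment is B minor triad (B, D, F#); G3 is not a chord tone.
It is approached by step up from F#3 and left by step down to F#3.
Step away and step back to the same note — a neighbor tone (upper neighbor).

Upper neighbor tone.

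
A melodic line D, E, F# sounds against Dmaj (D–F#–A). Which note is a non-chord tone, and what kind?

E is a passing tone.

The harmony at that moment is D major triad (D, F#, A); E is not a chord tone.
It is approached by step up from D and left by step up to F#.
Step in, step out in the same direction — a passing tone.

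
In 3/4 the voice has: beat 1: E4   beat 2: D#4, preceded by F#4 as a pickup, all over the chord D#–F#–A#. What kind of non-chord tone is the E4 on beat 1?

The harmony at that moment is D# minor triad (D#, F#, A#); E4 is not a chord tone.
It is approached by step down from F#4 and left by step down to D#4.
Step in, step out in the same direction — a passing tone.

Passing tone.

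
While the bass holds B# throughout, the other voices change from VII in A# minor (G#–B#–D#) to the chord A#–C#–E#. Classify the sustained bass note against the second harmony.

The harmony at that moment is A# minor triad (A#, C#, E#); B# is not a chord tone.
It is held over (the same pitch as the preceding B#) and then sustained as the same pitch into the next harmony.
Sustained through a change of harmony — a pedal tone.

Pedal tone (pedal point).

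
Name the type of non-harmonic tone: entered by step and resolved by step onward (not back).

Passing tone.

Approach: by step. Departure: by step, continuing in the same direction.
Stepwise on both sides with no change of direction means the note fills in the space between two different chord tones — a passing tone. (Had it turned back to its starting note it would be a neighbor tone instead.)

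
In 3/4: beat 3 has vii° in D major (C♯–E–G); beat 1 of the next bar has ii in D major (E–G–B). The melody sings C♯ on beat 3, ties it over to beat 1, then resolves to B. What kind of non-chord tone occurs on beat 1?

Suspension.

The harmony at that moment is E minor triad (E, G, B); C♯ is not a chord tone.
It is held over (the same pitch as the preceding C♯) and left by step down to B.
Held over from the previous chord and resolving down by step — a suspension.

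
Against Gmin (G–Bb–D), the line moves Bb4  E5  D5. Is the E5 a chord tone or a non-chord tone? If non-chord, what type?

The harmony at that moment is G minor triad (G, Bb, D); E5 is not a chord tone.
It is approached by leap up from Bb4 and left by step down to D5.
Leap in, step out — an appoggiatura.

Non-chord tone — an appoggiatura.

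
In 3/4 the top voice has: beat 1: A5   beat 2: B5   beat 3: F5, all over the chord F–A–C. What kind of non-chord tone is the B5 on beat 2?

The harmony at that moment is F major triad (F, A, C); B5 is not a chord tone.
It is approached by step up from A5 and left by leap down to F5.
Step in, leap out, on a weak beat — an escape tone.

Escape tone.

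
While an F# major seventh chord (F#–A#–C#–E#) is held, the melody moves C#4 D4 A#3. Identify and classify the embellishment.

D4 is an escape tone.

The harmony at that moment is F# major seventh chord (F#, A#, C#, E#); D4 is not a chord tone.
It is approached by step up from C#4 and left by leap down to A#3.
Step in, leap out — an escape tone.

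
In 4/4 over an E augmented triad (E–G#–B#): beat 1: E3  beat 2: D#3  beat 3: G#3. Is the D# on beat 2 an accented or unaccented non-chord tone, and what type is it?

Unaccented escape tone.

The harmony at that moment is E augmented triad (E, G#, B#); D#3 is not a chord tone.
It is approached by step down from E3 and left by leap up to G#3.
Step in, leap out — an escape tone.
It falls on a weak beat, so it is unaccented.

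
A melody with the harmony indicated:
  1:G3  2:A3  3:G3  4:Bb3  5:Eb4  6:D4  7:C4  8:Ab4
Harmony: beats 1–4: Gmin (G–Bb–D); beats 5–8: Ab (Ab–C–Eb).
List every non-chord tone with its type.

The harmony at that moment is G minor triad (G, Bb, D); A3 is not a chord tone.
It is approached by step up from G3 and left by step down to G3.
Step away and step back to the same note — a neighbor tone (upper neighbor).
The harmony at that moment is Ab major triad (Ab, C, Eb); D4 is not a chord tone.
It is approached by step down from Eb4 and left by step down to C4.
Step in, step out in the same direction — a passing tone.

A3 (beat 2) — neighbor tone; D4 (beat 6) — passing tone.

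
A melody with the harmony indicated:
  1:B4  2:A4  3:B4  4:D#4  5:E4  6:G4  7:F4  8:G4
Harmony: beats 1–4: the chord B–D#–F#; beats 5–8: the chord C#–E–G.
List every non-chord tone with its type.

A4 (beat 2) — neighbor tone; F4 (beat 7) — neighbor tone.

The harmony at that moment is B major triad (B, D#, F#); A4 is not a chord tone.
It is approached by step down from B4 and left by step up to B4.
Step away and step back to the same note — a neighbor tone (lower neighbor).
The harmony at that moment is C# diminished triad (C#, E, G); F4 is not a chord tone.
It is approached by step down from G4 and left by step up to G4.
Step away and step back to the same note — a neighbor tone (lower neighbor).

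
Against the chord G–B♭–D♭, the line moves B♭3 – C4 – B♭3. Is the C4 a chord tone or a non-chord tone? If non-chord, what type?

The harmony at that moment is G diminished triad (G, B♭, D♭); C4 is not a chord tone.
It is approached by step up from B♭3 and left by step down to B♭3.
Step away and step back to the same note — a neighbor tone (upper neighbor).

Non-chord tone — a neighbor tone.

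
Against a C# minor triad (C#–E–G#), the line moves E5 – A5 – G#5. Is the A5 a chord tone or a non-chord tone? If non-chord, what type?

Non-chord tone — an appoggiatura.

The harmony at that moment is C# minor triad (C#, E, G#); A5 is not a chord tone.
It is approached by leap up from E5 and left by step down to G#5.
Leap in, step out — an appoggiatura.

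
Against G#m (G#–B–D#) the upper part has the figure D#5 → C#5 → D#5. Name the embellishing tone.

The harmony at that moment is G# minor triad (G#, B, D#); C#5 is not a chord tone.
It is approached by step down from D#5 and left by step up to D#5.
Step away and step back to the same note — a neighbor tone (lower neighbor).

C#5 is a neighbor tone.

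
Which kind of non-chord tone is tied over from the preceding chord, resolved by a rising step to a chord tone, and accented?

Approach: by preparation — the pitch is first a chord tone, then held (tied or repeated) while the harmony changes under it. Departure: up by step. Metric position: strong.
A prepared dissonance that resolves upward by step — a retardation. (The same figure resolving downward would be a suspension.)

Retardation.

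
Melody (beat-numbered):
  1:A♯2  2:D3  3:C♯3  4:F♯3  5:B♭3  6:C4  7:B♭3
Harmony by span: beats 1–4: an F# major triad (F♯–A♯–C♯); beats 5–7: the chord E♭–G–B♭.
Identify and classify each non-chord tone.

The harmony at that moment is F♯ major triad (F♯, A♯, C♯); D3 is not a chord tone.
It is approached by leap up from A♯2 and left by step down to C♯3.
Leap in, step out — an appoggiatura.
The harmony at that moment is E♭ major triad (E♭, G, B♭); C4 is not a chord tone.
It is approached by step up from B♭3 and left by step down to B♭3.
Step away and step back to the same note — a neighbor tone (upper neighbor).

D3 (beat 2) — appoggiatura; C4 (beat 6) — neighbor tone.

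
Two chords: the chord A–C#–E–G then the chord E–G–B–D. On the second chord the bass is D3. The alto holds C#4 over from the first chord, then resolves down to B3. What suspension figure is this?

At the second chord the bass is D3. The suspended C#4 lies a seventh above the bass; after resolving down by step to B3, the interval above the bass becomes a sixth.
Suspension figures are named by those two intervals: 7–6.

7–6 suspension.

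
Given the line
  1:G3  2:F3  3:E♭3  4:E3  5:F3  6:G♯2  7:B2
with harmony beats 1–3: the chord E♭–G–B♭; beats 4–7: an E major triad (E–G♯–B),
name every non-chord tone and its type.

F3 (beat 2) — passing tone; F3 (beat 5) — escape tone.

The harmony at that moment is E♭ major triad (E♭, G, B♭); F3 is not a chord tone.
It is approached by step down from G3 and left by step down to E♭3.
Step in, step out in the same direction — a passing tone.
The harmony at that moment is E major triad (E, G♯, B); F3 is not a chord tone.
It is approached by step up from E3 and left by leap down to G♯2.
Step in, leap out — an escape tone.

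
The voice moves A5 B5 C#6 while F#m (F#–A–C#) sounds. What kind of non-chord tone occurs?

The harmony at that moment is F# minor triad (F#, A, C#); B5 is not a chord tone.
It is approached by step up from A5 and left by step up to C#6.
Step in, step out in the same direction — a passing tone.

B5 is a passing tone.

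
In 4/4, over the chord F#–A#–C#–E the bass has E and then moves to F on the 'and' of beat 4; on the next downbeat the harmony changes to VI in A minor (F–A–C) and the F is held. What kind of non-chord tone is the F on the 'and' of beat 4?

Anticipation.

The harmony at that moment is F# dominant seventh chord (F#, A#, C#, E); F is not a chord tone.
It is approached by step up from E and then sustained as the same pitch into the next harmony.
Arriving early and becoming a chord tone when the harmony changes — an anticipation.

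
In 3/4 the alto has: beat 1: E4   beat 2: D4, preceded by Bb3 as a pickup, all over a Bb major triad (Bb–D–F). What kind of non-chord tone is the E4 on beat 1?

Appoggiatura.

The harmony at that moment is Bb major triad (Bb, D, F); E4 is not a chord tone.
It is approached by leap up from Bb3 and left by step down to D4.
Leap in, step out, metrically accented — an appoggiatura.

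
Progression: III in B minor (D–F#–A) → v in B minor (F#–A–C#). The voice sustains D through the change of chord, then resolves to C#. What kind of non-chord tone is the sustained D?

D is a suspension.

The harmony at that moment is F# minor triad (F#, A, C#); D is not a chord tone.
It is held over (the same pitch as the preceding D) and left by step down to C#.
Held over from the previous chord and resolving down by step — a suspension.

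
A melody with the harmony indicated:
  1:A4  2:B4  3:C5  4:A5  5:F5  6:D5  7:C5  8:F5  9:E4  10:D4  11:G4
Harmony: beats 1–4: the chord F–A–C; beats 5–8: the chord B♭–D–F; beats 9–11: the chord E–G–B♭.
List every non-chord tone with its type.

The harmony at that moment is F major triad (F, A, C); B4 is not a chord tone.
It is approached by step up from A4 and left by step up to C5.
Step in, step out in the same direction — a passing tone.
The harmony at that moment is B♭ major triad (B♭, D, F); C5 is not a chord tone.
It is approached by step down from D5 and left by leap up to F5.
Step in, leap out — an escape tone.
The harmony at that moment is E diminished triad (E, G, B♭); D4 is not a chord tone.
It is approached by step down from E4 and left by leap up to G4.
Step in, leap out — an escape tone.

B4 (beat 2) — passing tone; C5 (beat 7) — escape tone; D4 (beat 10) — escape tone.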